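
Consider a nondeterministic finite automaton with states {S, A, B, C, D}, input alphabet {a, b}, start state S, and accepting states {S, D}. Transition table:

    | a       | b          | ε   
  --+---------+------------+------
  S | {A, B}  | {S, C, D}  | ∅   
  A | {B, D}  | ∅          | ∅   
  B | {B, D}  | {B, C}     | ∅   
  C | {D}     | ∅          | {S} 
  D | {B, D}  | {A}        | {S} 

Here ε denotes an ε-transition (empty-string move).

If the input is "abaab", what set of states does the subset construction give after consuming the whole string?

{S, A, B, C, D}

Start in {S}.
Read 'a': S→{A, B}; now {A, B}.
Read 'b': A→∅, B→{B, C}; union {B, C}; ε-closure = {S, B, C}.
Read 'a': S→{A, B}, B→{B, D}, C→{D}; union {A, B, D}; ε-closure = {S, A, B, D}.
Read 'a': S→{A, B}, A→{B, D}, B→{B, D}, D→{B, D}; union {A, B, D}; ε-closure = {S, A, B, D}.
Read 'b': S→{S, C, D}, A→∅, B→{B, C}, D→{A}; now {S, A, B, C, D}.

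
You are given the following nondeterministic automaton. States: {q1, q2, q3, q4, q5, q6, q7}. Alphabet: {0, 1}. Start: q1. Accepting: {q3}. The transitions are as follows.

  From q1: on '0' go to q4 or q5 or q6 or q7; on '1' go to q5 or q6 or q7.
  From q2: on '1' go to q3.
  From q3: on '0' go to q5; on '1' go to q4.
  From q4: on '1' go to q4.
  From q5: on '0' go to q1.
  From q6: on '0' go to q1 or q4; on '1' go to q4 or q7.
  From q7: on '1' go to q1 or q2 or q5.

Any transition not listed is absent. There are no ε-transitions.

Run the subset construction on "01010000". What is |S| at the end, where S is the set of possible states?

5

Start in {q1}.
Read '0': {q1} → {q4, q5, q6, q7}.
Read '1': {q4, q5, q6, q7} → {q1, q2, q4, q5, q7}.
Read '0': {q1, q2, q4, q5, q7} → {q1, q4, q5, q6, q7}.
Read '1': {q1, q4, q5, q6, q7} → {q1, q2, q4, q5, q6, q7}.
Read '0': {q1, q2, q4, q5, q6, q7} → {q1, q4, q5, q6, q7}.
Read '0': {q1, q4, q5, q6, q7} → {q1, q4, q5, q6, q7}.
Read '0': {q1, q4, q5, q6, q7} → {q1, q4, q5, q6, q7}.
Read '0': {q1, q4, q5, q6, q7} → {q1, q4, q5, q6, q7}.
That set has 5 states.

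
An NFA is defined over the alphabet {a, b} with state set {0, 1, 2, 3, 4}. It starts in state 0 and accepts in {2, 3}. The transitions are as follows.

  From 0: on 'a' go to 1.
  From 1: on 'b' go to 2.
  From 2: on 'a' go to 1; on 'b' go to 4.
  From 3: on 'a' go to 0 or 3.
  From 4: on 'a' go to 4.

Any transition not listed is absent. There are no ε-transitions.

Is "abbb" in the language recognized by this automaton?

Start in {0}.
Read 'a': 0→{1}; now {1}.
Read 'b': 1→{2}; now {2}.
Read 'b': 2→{4}; now {4}.
Read 'b': 4→∅; now ∅.
The final set ∅ contains no accepting state.

No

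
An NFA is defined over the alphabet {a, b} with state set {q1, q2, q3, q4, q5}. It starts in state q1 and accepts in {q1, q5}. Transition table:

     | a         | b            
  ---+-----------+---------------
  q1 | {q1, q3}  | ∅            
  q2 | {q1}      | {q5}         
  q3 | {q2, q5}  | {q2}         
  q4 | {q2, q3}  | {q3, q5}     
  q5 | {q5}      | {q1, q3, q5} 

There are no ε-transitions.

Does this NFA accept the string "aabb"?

Start in {q1}.
Read 'a': q1→{q1, q3}; now {q1, q3}.
Read 'a': q1→{q1, q3}, q3→{q2, q5}; now {q1, q2, q3, q5}.
Read 'b': q1→∅, q2→{q5}, q3→{q2}, q5→{q1, q3, q5}; now {q1, q2, q3, q5}.
Read 'b': q1→∅, q2→{q5}, q3→{q2}, q5→{q1, q3, q5}; now {q1, q2, q3, q5}.
The final set {q1, q2, q3, q5} contains the accepting states q1, q5.

Yes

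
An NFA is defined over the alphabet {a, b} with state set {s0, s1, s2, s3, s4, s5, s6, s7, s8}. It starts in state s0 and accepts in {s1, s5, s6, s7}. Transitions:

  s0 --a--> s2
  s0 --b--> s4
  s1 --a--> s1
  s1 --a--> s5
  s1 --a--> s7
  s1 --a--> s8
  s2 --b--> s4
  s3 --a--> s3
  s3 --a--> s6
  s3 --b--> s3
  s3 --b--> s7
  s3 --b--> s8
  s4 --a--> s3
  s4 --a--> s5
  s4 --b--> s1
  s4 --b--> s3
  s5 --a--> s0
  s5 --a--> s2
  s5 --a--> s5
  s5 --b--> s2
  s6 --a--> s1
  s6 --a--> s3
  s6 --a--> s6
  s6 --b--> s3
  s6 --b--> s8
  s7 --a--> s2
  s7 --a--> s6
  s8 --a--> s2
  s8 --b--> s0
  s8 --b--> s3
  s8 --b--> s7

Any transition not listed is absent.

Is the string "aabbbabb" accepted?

Start in {s0}.
Read 'a': s0→{s2}; now {s2}.
Read 'a': s2→∅; now ∅.
The set is empty and remains empty for the remaining 6 symbols.
The final set ∅ contains no accepting state.

No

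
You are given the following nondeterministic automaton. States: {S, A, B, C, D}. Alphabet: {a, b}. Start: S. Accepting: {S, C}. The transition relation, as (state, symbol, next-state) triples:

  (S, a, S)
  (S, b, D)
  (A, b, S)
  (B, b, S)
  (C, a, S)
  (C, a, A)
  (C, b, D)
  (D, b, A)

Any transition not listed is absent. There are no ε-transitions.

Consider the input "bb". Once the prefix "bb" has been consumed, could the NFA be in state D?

Start in {S}.
Read 'b': {S} → {D}.
Read 'b': {D} → {A}.
State D is not in {A}.

No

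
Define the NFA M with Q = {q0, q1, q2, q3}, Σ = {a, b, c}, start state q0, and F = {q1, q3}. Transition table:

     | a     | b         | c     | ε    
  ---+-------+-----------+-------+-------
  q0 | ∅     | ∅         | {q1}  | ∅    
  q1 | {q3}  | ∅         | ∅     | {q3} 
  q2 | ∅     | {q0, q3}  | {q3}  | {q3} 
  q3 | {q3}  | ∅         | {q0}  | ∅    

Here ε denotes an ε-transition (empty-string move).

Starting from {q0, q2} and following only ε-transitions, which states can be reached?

{q0, q2, q3}

Begin with {q0, q2}.
ε-move q2 → q3; add q3.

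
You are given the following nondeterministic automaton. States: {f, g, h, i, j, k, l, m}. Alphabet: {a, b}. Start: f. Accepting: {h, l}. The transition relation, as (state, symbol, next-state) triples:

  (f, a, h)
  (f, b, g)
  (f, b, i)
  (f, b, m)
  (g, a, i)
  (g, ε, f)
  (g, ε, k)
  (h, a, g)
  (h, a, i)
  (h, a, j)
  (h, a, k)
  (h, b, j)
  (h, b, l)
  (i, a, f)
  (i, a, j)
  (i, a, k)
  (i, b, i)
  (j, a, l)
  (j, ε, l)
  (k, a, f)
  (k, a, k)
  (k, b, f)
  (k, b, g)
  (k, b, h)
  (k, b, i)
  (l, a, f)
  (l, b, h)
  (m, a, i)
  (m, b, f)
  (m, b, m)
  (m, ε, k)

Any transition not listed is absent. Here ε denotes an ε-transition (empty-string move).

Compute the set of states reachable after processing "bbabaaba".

Start in {f}.
Read 'b': {f} → {f, g, i, k, m}.
Read 'b': {f, g, i, k, m} → {f, g, h, i, k, m}.
Read 'a': {f, g, h, i, k, m} → {f, g, h, i, j, k, l}.
Read 'b': {f, g, h, i, j, k, l} → {f, g, h, i, j, k, l, m}.
Read 'a': {f, g, h, i, j, k, l, m} → {f, g, h, i, j, k, l}.
Read 'a': {f, g, h, i, j, k, l} → {f, g, h, i, j, k, l}.
Read 'b': {f, g, h, i, j, k, l} → {f, g, h, i, j, k, l, m}.
Read 'a': {f, g, h, i, j, k, l, m} → {f, g, h, i, j, k, l}.

{f, g, h, i, j, k, l}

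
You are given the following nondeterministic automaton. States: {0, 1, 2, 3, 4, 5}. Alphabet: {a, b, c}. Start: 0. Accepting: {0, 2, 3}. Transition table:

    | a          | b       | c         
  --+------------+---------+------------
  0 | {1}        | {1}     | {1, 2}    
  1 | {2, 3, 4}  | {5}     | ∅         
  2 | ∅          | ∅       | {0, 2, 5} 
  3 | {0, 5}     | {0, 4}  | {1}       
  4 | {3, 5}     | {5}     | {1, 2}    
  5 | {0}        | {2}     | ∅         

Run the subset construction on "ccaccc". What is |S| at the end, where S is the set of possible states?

Start in {0}.
Read 'c': 0→{1, 2}; now {1, 2}.
Read 'c': 1→∅, 2→{0, 2, 5}; now {0, 2, 5}.
Read 'a': 0→{1}, 2→∅, 5→{0}; now {0, 1}.
Read 'c': 0→{1, 2}, 1→∅; now {1, 2}.
Read 'c': 1→∅, 2→{0, 2, 5}; now {0, 2, 5}.
Read 'c': 0→{1, 2}, 2→{0, 2, 5}, 5→∅; now {0, 1, 2, 5}.
That set has 4 states.

4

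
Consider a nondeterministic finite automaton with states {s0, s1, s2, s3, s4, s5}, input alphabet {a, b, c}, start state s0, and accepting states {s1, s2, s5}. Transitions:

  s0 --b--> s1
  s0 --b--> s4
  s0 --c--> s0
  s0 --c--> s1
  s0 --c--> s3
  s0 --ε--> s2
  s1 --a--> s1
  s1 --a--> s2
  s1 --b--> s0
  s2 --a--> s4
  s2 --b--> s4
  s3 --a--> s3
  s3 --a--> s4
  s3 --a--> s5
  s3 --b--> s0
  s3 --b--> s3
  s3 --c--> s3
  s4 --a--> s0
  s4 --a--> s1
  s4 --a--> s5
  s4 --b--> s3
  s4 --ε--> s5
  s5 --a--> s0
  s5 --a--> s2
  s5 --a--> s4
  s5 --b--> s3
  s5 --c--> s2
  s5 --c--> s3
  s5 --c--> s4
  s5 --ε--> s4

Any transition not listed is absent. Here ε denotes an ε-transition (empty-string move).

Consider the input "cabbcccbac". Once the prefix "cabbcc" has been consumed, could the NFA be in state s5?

Yes

Start: ε-closure({s0}) = {s0, s2}.
Read 'c': s0→{s0, s1, s3}, s2→∅; union {s0, s1, s3}; ε-closure = {s0, s1, s2, s3}.
Read 'a': s0→∅, s1→{s1, s2}, s2→{s4}, s3→{s3, s4, s5}; now {s1, s2, s3, s4, s5}.
Read 'b': s1→{s0}, s2→{s4}, s3→{s0, s3}, s4→{s3}, s5→{s3}; union {s0, s3, s4}; ε-closure = {s0, s2, s3, s4, s5}.
Read 'b': s0→{s1, s4}, s2→{s4}, s3→{s0, s3}, s4→{s3}, s5→{s3}; union {s0, s1, s3, s4}; ε-closure = {s0, s1, s2, s3, s4, s5}.
Read 'c': s0→{s0, s1, s3}, s1→∅, s2→∅, s3→{s3}, s4→∅, s5→{s2, s3, s4}; union {s0, s1, s2, s3, s4}; ε-closure = {s0, s1, s2, s3, s4, s5}.
Read 'c': s0→{s0, s1, s3}, s1→∅, s2→∅, s3→{s3}, s4→∅, s5→{s2, s3, s4}; union {s0, s1, s2, s3, s4}; ε-closure = {s0, s1, s2, s3, s4, s5}.
State s5 is in {s0, s1, s2, s3, s4, s5}.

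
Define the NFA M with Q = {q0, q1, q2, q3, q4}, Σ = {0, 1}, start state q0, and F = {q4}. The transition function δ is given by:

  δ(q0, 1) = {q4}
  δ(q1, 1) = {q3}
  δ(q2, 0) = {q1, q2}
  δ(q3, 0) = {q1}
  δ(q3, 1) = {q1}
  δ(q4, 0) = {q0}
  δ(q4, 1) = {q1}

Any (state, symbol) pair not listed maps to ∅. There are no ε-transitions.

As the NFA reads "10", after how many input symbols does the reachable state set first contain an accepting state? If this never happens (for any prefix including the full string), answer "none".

1

Start in {q0}.
Read '1': q0→{q4}; now {q4}.
None of the earlier sets intersect F, but {q4} does.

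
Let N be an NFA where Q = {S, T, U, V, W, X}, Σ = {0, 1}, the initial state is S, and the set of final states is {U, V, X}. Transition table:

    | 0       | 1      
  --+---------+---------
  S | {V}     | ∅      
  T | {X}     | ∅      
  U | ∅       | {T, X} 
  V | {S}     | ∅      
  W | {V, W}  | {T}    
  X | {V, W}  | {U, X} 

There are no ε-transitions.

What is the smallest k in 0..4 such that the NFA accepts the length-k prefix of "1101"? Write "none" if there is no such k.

none

Start in {S}.
Read '1': S→∅; now ∅.
The set is empty and remains empty for the remaining 3 symbols.
No reachable set along the way intersects F.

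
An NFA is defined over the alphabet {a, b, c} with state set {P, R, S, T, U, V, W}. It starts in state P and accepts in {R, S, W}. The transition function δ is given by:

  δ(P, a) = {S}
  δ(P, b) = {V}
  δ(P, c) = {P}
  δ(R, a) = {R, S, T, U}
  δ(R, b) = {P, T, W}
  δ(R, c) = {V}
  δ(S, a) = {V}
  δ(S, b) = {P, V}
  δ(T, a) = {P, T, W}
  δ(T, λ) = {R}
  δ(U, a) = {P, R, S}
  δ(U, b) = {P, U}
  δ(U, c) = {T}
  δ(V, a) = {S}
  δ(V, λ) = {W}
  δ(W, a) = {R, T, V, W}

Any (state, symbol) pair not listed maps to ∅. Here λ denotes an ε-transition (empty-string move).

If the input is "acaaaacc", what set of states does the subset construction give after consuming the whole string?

Start in {P}.
Read 'a': {P} → {S}.
Read 'c': {S} → ∅.
The set is empty and remains empty for the remaining 6 symbols.

∅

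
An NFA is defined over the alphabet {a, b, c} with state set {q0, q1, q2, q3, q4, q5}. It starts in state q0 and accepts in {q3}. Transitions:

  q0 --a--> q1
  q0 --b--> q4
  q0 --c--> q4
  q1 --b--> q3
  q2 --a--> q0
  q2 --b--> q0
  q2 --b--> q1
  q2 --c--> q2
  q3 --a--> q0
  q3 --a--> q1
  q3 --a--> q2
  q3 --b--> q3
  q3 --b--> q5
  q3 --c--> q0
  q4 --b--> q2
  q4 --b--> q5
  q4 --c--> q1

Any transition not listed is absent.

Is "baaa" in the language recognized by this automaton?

Start in {q0}.
Read 'b': {q0} → {q4}.
Read 'a': {q4} → ∅.
The set is empty and remains empty for the remaining 2 symbols.
The final set ∅ contains no accepting state.

No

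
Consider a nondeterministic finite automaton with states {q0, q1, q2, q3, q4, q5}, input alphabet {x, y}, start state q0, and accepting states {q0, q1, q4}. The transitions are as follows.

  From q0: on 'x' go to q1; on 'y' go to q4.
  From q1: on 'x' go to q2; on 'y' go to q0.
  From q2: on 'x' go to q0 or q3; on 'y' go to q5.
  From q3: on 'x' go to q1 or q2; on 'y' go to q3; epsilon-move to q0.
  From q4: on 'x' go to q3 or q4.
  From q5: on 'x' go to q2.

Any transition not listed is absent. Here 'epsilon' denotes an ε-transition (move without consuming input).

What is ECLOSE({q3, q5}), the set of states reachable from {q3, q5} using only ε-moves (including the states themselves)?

Begin with {q3, q5}.
ε-move q3 → q0; add q0.

{q0, q3, q5}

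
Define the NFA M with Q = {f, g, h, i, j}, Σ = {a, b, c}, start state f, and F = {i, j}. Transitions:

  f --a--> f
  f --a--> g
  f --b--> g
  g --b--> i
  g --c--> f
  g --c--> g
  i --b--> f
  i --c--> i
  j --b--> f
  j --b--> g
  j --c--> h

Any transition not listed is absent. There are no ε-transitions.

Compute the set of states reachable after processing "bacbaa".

∅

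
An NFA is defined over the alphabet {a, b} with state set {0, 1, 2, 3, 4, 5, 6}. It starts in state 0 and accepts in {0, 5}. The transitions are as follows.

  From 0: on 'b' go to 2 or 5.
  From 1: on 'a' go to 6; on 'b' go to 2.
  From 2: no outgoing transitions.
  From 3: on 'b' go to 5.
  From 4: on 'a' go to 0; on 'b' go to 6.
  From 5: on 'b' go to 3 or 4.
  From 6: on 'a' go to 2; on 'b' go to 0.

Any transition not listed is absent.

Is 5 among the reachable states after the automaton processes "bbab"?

Yes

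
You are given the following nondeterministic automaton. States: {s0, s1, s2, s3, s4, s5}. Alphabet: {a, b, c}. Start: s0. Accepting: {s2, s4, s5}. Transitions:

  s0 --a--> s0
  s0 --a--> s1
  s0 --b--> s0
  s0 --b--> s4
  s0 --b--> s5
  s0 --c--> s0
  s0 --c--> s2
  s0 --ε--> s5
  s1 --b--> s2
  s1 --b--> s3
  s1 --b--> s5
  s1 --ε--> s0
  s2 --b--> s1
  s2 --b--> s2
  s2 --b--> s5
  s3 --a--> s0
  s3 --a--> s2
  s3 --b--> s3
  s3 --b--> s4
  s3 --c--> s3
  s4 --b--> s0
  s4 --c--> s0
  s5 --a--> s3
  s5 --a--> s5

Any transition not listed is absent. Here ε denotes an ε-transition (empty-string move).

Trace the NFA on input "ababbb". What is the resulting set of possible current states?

{s0, s1, s2, s3, s4, s5}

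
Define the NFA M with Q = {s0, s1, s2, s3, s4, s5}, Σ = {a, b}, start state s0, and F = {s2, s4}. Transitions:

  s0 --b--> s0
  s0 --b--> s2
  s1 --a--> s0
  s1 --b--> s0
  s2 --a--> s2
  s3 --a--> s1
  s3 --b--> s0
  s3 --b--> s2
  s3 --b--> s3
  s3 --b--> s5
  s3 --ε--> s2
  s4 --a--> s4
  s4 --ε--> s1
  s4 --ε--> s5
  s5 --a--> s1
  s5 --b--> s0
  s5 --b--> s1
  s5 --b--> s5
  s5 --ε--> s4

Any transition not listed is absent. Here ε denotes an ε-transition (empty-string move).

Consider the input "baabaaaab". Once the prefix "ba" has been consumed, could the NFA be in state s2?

Start in {s0}.
Read 'b': s0→{s0, s2}; now {s0, s2}.
Read 'a': s0→∅, s2→{s2}; now {s2}.
State s2 is in {s2}.

Yes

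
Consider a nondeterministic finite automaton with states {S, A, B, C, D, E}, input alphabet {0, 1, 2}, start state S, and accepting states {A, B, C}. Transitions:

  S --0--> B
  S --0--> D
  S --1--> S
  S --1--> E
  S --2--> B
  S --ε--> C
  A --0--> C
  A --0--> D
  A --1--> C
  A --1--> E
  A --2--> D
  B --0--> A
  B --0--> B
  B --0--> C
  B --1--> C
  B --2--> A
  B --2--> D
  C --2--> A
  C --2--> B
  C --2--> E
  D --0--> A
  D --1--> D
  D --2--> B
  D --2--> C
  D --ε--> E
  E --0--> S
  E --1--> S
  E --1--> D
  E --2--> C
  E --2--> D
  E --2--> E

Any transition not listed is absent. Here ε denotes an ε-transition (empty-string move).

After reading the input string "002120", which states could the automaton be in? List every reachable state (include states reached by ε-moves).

Start: ε-closure({S}) = {S, C}.
Read '0': S→{B, D}, C→∅; union {B, D}; ε-closure = {B, D, E}.
Read '0': B→{A, B, C}, D→{A}, E→{S}; now {S, A, B, C}.
Read '2': S→{B}, A→{D}, B→{A, D}, C→{A, B, E}; now {A, B, D, E}.
Read '1': A→{C, E}, B→{C}, D→{D}, E→{S, D}; now {S, C, D, E}.
Read '2': S→{B}, C→{A, B, E}, D→{B, C}, E→{C, D, E}; now {A, B, C, D, E}.
Read '0': A→{C, D}, B→{A, B, C}, C→∅, D→{A}, E→{S}; union {S, A, B, C, D}; ε-closure = {S, A, B, C, D, E}.

{S, A, B, C, D, E}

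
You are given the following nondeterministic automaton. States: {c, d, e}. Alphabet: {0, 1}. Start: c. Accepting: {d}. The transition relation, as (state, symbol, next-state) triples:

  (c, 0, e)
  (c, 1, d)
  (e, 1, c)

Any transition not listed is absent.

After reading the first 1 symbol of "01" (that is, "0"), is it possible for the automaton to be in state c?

No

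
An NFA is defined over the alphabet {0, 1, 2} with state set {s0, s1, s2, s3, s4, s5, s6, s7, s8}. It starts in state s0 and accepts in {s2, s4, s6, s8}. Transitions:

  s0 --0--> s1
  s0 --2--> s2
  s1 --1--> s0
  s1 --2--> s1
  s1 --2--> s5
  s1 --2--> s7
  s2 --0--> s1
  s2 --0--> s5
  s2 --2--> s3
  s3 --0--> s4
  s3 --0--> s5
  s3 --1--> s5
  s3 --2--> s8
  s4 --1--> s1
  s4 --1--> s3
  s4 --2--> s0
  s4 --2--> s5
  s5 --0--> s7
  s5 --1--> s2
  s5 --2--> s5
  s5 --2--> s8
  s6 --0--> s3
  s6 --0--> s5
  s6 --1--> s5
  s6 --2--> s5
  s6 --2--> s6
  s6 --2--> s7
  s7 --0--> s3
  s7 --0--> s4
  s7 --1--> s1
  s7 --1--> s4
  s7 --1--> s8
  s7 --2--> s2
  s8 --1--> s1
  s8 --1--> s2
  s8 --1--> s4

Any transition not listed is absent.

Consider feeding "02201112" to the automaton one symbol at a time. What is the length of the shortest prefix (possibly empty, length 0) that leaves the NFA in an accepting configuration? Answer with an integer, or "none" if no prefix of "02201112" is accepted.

3

Start in {s0}.
Read '0': s0→{s1}; now {s1}.
Read '2': s1→{s1, s5, s7}; now {s1, s5, s7}.
Read '2': s1→{s1, s5, s7}, s5→{s5, s8}, s7→{s2}; now {s1, s2, s5, s7, s8}.
None of the earlier sets intersect F, but {s1, s2, s5, s7, s8} does.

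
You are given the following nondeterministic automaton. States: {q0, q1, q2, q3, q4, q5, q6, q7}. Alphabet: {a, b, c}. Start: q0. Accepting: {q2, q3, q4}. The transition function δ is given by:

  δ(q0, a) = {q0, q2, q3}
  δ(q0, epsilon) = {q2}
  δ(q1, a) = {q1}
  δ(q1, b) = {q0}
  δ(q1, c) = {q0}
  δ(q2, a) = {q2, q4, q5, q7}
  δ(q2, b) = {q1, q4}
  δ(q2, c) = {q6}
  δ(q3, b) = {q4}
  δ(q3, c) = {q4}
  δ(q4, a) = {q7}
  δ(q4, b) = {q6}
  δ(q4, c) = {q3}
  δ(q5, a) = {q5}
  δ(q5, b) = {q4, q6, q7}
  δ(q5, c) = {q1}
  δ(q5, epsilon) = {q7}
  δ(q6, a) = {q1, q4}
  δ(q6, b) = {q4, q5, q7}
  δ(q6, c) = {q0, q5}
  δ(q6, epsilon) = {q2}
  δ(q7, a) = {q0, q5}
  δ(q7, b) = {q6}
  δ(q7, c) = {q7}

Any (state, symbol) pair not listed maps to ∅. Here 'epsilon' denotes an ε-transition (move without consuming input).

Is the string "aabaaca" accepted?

Yes

Start: ε-closure({q0}) = {q0, q2}.
Read 'a': {q0, q2} → {q0, q2, q3, q4, q5, q7}.
Read 'a': {q0, q2, q3, q4, q5, q7} → {q0, q2, q3, q4, q5, q7}.
Read 'b': {q0, q2, q3, q4, q5, q7} → {q1, q2, q4, q6, q7}.
Read 'a': {q1, q2, q4, q6, q7} → {q0, q1, q2, q4, q5, q7}.
Read 'a': {q0, q1, q2, q4, q5, q7} → {q0, q1, q2, q3, q4, q5, q7}.
Read 'c': {q0, q1, q2, q3, q4, q5, q7} → {q0, q1, q2, q3, q4, q6, q7}.
Read 'a': {q0, q1, q2, q3, q4, q6, q7} → {q0, q1, q2, q3, q4, q5, q7}.
The final set {q0, q1, q2, q3, q4, q5, q7} contains the accepting states q2, q3, q4.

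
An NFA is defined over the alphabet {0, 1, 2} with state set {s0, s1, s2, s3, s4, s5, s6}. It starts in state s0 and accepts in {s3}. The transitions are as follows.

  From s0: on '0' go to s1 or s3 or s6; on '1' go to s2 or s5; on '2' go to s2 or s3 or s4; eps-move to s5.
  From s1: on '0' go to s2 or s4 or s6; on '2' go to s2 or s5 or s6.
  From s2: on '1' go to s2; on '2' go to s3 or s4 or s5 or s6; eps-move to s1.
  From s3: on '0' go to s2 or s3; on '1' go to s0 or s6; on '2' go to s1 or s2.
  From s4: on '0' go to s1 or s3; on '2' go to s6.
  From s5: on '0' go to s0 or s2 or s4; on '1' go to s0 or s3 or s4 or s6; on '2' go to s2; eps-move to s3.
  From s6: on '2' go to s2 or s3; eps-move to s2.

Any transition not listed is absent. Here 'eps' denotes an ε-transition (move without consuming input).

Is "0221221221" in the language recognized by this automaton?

Yes

Start: ε-closure({s0}) = {s0, s3, s5}.
Read '0': {s0, s3, s5} → {s0, s1, s2, s3, s4, s5, s6}.
Read '2': {s0, s1, s2, s3, s4, s5, s6} → {s1, s2, s3, s4, s5, s6}.
Read '2': {s1, s2, s3, s4, s5, s6} → {s1, s2, s3, s4, s5, s6}.
Read '1': {s1, s2, s3, s4, s5, s6} → {s0, s1, s2, s3, s4, s5, s6}.
Read '2': {s0, s1, s2, s3, s4, s5, s6} → {s1, s2, s3, s4, s5, s6}.
Read '2': {s1, s2, s3, s4, s5, s6} → {s1, s2, s3, s4, s5, s6}.
Read '1': {s1, s2, s3, s4, s5, s6} → {s0, s1, s2, s3, s4, s5, s6}.
Read '2': {s0, s1, s2, s3, s4, s5, s6} → {s1, s2, s3, s4, s5, s6}.
Read '2': {s1, s2, s3, s4, s5, s6} → {s1, s2, s3, s4, s5, s6}.
Read '1': {s1, s2, s3, s4, s5, s6} → {s0, s1, s2, s3, s4, s5, s6}.
The final set {s0, s1, s2, s3, s4, s5, s6} contains the accepting state s3.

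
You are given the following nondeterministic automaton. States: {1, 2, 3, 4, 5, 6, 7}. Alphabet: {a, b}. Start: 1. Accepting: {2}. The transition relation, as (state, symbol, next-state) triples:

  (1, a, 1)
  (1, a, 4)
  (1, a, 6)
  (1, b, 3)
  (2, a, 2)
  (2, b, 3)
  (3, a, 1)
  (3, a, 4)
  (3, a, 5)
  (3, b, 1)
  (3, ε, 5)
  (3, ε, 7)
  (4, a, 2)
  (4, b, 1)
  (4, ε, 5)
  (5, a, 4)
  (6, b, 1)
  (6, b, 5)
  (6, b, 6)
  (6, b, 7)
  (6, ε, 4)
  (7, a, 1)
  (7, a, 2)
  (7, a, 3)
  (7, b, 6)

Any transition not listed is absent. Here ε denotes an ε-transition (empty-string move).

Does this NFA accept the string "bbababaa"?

Yes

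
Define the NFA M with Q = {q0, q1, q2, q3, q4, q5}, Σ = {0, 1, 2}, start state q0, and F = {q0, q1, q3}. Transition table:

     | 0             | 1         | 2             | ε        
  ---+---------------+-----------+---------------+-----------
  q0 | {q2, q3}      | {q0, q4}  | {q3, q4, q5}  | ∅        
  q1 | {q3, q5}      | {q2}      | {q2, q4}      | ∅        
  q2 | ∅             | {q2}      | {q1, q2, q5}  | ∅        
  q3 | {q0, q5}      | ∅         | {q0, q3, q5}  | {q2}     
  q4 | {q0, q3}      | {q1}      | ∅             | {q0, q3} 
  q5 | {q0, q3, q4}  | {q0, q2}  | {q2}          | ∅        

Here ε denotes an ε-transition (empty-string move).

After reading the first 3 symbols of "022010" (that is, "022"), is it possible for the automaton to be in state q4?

Yes

Start in {q0}.
Read '0': q0→{q2, q3}; now {q2, q3}.
Read '2': q2→{q1, q2, q5}, q3→{q0, q3, q5}; now {q0, q1, q2, q3, q5}.
Read '2': q0→{q3, q4, q5}, q1→{q2, q4}, q2→{q1, q2, q5}, q3→{q0, q3, q5}, q5→{q2}; now {q0, q1, q2, q3, q4, q5}.
State q4 is in {q0, q1, q2, q3, q4, q5}.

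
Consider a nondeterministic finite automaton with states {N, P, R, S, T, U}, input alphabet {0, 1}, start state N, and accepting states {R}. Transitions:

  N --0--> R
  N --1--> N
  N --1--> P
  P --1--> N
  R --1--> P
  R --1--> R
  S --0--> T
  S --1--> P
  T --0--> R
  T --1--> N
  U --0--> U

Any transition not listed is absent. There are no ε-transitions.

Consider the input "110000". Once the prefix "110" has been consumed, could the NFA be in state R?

Yes

Start in {N}.
Read '1': {N} → {N, P}.
Read '1': {N, P} → {N, P}.
Read '0': {N, P} → {R}.
State R is in {R}.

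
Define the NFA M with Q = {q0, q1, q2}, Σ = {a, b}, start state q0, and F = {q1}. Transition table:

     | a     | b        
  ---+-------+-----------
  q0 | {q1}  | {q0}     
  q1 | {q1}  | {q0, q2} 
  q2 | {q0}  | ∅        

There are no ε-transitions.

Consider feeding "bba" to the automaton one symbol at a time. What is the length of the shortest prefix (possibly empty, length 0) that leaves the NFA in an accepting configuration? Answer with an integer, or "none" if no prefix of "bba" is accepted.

Start in {q0}.
Read 'b': q0→{q0}; now {q0}.
Read 'b': q0→{q0}; now {q0}.
Read 'a': q0→{q1}; now {q1}.
None of the earlier sets intersect F, but {q1} does.

3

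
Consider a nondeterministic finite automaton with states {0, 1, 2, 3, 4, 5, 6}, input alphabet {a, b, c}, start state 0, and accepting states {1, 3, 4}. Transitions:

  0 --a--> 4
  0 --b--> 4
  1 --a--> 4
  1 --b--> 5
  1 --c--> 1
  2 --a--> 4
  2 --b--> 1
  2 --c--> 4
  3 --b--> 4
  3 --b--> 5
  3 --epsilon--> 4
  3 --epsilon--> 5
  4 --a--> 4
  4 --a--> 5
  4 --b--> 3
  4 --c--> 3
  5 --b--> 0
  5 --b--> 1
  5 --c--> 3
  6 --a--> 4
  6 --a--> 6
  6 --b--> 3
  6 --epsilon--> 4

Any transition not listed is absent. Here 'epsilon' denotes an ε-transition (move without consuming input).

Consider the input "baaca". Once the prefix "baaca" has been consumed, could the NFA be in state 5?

Start in {0}.
Read 'b': {0} → {4}.
Read 'a': {4} → {4, 5}.
Read 'a': {4, 5} → {4, 5}.
Read 'c': {4, 5} → {3, 4, 5}.
Read 'a': {3, 4, 5} → {4, 5}.
State 5 is in {4, 5}.

Yes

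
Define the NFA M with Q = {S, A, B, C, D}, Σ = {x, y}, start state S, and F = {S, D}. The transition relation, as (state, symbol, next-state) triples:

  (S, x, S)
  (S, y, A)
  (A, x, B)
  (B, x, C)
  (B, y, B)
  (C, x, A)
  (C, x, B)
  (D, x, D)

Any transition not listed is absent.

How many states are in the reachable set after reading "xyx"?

Start in {S}.
Read 'x': {S} → {S}.
Read 'y': {S} → {A}.
Read 'x': {A} → {B}.
That set has 1 state.

1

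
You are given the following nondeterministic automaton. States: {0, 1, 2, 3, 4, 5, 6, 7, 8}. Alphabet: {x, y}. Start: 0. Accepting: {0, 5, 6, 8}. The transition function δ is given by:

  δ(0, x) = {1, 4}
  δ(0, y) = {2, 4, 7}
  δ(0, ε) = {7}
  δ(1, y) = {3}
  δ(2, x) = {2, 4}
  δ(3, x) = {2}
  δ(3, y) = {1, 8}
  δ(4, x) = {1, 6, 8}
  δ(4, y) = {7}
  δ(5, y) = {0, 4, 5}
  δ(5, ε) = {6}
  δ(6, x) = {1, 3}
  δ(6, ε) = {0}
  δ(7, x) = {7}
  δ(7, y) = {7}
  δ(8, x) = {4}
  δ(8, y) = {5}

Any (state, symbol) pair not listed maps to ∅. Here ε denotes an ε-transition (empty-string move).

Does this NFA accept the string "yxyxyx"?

Start: ε-closure({0}) = {0, 7}.
Read 'y': {0, 7} → {2, 4, 7}.
Read 'x': {2, 4, 7} → {0, 1, 2, 4, 6, 7, 8}.
Read 'y': {0, 1, 2, 4, 6, 7, 8} → {0, 2, 3, 4, 5, 6, 7}.
Read 'x': {0, 2, 3, 4, 5, 6, 7} → {0, 1, 2, 3, 4, 6, 7, 8}.
Read 'y': {0, 1, 2, 3, 4, 6, 7, 8} → {0, 1, 2, 3, 4, 5, 6, 7, 8}.
Read 'x': {0, 1, 2, 3, 4, 5, 6, 7, 8} → {0, 1, 2, 3, 4, 6, 7, 8}.
The final set {0, 1, 2, 3, 4, 6, 7, 8} contains the accepting states 0, 6, 8.

Yes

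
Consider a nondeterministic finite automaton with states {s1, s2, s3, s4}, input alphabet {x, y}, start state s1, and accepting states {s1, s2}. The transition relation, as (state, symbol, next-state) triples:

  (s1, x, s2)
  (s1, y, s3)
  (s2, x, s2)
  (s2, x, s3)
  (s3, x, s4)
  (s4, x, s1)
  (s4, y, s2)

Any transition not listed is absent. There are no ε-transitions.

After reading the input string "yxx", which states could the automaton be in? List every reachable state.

Start in {s1}.
Read 'y': s1→{s3}; now {s3}.
Read 'x': s3→{s4}; now {s4}.
Read 'x': s4→{s1}; now {s1}.

{s1}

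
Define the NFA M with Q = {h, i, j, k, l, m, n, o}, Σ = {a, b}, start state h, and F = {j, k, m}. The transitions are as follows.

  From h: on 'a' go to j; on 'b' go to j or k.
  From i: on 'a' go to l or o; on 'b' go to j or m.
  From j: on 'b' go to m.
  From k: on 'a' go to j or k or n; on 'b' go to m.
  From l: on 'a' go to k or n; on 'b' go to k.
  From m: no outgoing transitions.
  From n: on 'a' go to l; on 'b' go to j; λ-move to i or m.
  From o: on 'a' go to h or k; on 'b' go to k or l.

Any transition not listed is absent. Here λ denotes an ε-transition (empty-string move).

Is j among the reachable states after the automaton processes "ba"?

Yes

Start in {h}.
Read 'b': {h} → {j, k}.
Read 'a': {j, k} → {i, j, k, m, n}.
State j is in {i, j, k, m, n}.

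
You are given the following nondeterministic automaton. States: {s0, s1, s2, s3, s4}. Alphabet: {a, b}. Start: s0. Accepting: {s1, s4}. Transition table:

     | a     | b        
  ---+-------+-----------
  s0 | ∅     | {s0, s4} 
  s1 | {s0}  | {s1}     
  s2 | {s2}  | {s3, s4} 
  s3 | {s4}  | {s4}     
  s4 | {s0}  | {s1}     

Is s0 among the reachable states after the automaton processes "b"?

Start in {s0}.
Read 'b': {s0} → {s0, s4}.
State s0 is in {s0, s4}.

Yes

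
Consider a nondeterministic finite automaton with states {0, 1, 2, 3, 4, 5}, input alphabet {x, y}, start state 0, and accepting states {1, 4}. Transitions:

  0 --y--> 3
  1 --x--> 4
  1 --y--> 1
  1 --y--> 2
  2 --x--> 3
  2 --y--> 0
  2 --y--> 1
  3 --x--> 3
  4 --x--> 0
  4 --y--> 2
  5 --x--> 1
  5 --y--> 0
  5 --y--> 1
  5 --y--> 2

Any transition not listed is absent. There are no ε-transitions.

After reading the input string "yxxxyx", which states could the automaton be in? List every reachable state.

∅

Start in {0}.
Read 'y': 0→{3}; now {3}.
Read 'x': 3→{3}; now {3}.
Read 'x': 3→{3}; now {3}.
Read 'x': 3→{3}; now {3}.
Read 'y': 3→∅; now ∅.
The set is empty and remains empty for the remaining 1 symbol.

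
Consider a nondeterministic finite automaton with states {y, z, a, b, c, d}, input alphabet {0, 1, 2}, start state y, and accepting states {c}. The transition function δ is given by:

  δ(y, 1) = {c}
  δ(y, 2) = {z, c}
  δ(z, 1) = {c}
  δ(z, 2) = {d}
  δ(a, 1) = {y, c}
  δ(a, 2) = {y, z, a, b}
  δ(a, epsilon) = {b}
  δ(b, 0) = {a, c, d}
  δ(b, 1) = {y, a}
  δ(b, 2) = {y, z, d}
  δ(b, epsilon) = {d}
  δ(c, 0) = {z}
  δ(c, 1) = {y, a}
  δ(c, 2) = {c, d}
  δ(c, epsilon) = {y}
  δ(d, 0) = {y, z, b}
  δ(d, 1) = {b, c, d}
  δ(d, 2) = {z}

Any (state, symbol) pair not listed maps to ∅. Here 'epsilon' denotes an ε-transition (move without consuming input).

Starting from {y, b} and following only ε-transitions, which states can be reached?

Begin with {y, b}.
ε-move b → d; add d.

{y, b, d}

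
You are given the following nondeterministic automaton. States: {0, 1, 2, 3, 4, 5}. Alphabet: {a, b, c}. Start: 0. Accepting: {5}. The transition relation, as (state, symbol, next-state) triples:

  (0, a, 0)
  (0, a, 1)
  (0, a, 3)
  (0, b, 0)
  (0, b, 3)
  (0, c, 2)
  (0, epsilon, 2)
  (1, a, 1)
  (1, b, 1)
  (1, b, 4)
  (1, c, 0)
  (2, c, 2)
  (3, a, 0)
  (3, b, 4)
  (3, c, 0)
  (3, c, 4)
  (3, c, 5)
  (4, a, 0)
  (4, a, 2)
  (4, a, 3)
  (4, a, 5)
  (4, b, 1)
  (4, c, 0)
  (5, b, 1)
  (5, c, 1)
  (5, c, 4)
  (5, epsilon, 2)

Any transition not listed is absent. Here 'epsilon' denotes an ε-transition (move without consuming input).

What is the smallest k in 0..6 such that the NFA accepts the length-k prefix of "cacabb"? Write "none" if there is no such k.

none

Start: ε-closure({0}) = {0, 2}.
Read 'c': {0, 2} → {2}.
Read 'a': {2} → ∅.
The set is empty and remains empty for the remaining 4 symbols.
No reachable set along the way intersects F.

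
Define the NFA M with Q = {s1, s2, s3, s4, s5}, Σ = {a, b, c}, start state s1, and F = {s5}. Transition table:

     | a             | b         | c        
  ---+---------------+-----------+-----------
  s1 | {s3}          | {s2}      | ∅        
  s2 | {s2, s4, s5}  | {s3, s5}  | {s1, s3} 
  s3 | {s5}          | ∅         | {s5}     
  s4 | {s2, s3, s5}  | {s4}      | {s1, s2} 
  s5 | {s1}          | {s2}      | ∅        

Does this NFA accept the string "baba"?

Start in {s1}.
Read 'b': s1→{s2}; now {s2}.
Read 'a': s2→{s2, s4, s5}; now {s2, s4, s5}.
Read 'b': s2→{s3, s5}, s4→{s4}, s5→{s2}; now {s2, s3, s4, s5}.
Read 'a': s2→{s2, s4, s5}, s3→{s5}, s4→{s2, s3, s5}, s5→{s1}; now {s1, s2, s3, s4, s5}.
The final set {s1, s2, s3, s4, s5} contains the accepting state s5.

Yes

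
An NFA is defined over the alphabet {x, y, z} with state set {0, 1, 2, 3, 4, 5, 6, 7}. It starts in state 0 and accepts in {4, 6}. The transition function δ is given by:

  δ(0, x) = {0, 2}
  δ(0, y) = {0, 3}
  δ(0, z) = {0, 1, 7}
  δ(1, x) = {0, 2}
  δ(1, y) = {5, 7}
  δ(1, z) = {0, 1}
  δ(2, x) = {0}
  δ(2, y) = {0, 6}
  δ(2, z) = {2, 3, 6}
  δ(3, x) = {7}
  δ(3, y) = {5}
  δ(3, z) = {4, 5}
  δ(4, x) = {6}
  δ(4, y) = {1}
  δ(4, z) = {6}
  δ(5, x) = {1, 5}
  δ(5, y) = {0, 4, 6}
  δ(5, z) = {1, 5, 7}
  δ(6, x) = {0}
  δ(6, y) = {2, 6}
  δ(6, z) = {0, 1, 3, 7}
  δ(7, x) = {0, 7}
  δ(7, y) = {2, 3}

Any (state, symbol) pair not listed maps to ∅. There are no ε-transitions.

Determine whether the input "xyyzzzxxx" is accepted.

Start in {0}.
Read 'x': 0→{0, 2}; now {0, 2}.
Read 'y': 0→{0, 3}, 2→{0, 6}; now {0, 3, 6}.
Read 'y': 0→{0, 3}, 3→{5}, 6→{2, 6}; now {0, 2, 3, 5, 6}.
Read 'z': 0→{0, 1, 7}, 2→{2, 3, 6}, 3→{4, 5}, 5→{1, 5, 7}, 6→{0, 1, 3, 7}; now {0, 1, 2, 3, 4, 5, 6, 7}.
Read 'z': 0→{0, 1, 7}, 1→{0, 1}, 2→{2, 3, 6}, 3→{4, 5}, 4→{6}, 5→{1, 5, 7}, 6→{0, 1, 3, 7}, 7→∅; now {0, 1, 2, 3, 4, 5, 6, 7}.
Read 'z': 0→{0, 1, 7}, 1→{0, 1}, 2→{2, 3, 6}, 3→{4, 5}, 4→{6}, 5→{1, 5, 7}, 6→{0, 1, 3, 7}, 7→∅; now {0, 1, 2, 3, 4, 5, 6, 7}.
Read 'x': 0→{0, 2}, 1→{0, 2}, 2→{0}, 3→{7}, 4→{6}, 5→{1, 5}, 6→{0}, 7→{0, 7}; now {0, 1, 2, 5, 6, 7}.
Read 'x': 0→{0, 2}, 1→{0, 2}, 2→{0}, 5→{1, 5}, 6→{0}, 7→{0, 7}; now {0, 1, 2, 5, 7}.
Read 'x': 0→{0, 2}, 1→{0, 2}, 2→{0}, 5→{1, 5}, 7→{0, 7}; now {0, 1, 2, 5, 7}.
The final set {0, 1, 2, 5, 7} contains no accepting state.

No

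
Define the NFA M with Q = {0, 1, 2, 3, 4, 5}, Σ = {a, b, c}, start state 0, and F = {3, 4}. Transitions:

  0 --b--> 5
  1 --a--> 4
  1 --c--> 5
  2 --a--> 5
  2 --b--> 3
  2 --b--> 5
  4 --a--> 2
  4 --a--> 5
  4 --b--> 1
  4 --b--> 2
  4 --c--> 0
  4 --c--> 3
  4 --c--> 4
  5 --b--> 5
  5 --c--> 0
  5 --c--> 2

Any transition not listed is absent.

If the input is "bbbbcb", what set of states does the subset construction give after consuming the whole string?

Start in {0}.
Read 'b': 0→{5}; now {5}.
Read 'b': 5→{5}; now {5}.
Read 'b': 5→{5}; now {5}.
Read 'b': 5→{5}; now {5}.
Read 'c': 5→{0, 2}; now {0, 2}.
Read 'b': 0→{5}, 2→{3, 5}; now {3, 5}.

{3, 5}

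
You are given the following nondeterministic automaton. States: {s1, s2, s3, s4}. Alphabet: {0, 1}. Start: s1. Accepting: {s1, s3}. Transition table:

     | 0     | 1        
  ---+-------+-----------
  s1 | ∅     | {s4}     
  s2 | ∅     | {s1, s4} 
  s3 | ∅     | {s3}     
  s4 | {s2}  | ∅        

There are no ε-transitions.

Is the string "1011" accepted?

No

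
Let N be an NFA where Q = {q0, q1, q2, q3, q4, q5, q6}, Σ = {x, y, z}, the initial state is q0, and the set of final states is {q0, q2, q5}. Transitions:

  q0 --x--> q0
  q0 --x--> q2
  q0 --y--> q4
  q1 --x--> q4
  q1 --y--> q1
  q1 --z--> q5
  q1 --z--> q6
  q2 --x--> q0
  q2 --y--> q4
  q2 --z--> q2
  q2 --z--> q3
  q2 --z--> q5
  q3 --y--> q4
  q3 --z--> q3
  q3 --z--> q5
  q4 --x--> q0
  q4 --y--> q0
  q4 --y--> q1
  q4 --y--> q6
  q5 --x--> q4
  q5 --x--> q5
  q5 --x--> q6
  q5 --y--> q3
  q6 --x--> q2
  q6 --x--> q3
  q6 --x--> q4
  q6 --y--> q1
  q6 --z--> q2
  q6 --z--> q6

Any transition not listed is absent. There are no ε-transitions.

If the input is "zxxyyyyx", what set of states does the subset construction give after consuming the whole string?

∅

Start in {q0}.
Read 'z': {q0} → ∅.
The set is empty and remains empty for the remaining 7 symbols.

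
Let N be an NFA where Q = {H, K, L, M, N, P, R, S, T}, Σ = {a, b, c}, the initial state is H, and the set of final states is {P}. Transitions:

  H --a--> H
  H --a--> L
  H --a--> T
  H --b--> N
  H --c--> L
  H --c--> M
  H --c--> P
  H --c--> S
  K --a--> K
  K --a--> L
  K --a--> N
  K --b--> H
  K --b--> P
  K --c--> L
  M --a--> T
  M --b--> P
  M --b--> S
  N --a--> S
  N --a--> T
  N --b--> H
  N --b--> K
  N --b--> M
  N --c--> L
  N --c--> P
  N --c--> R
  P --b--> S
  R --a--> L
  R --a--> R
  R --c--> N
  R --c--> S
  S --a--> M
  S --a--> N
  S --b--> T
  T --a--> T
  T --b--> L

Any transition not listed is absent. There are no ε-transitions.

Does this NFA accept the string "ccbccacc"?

No

Start in {H}.
Read 'c': {H} → {L, M, P, S}.
Read 'c': {L, M, P, S} → ∅.
The set is empty and remains empty for the remaining 6 symbols.
The final set ∅ contains no accepting state.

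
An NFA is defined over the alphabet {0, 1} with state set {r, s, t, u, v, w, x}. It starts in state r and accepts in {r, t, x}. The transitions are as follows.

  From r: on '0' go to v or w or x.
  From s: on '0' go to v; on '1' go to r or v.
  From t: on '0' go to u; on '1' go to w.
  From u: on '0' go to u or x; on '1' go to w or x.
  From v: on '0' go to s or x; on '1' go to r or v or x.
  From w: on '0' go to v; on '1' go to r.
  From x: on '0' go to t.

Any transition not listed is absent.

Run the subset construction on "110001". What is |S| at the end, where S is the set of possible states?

0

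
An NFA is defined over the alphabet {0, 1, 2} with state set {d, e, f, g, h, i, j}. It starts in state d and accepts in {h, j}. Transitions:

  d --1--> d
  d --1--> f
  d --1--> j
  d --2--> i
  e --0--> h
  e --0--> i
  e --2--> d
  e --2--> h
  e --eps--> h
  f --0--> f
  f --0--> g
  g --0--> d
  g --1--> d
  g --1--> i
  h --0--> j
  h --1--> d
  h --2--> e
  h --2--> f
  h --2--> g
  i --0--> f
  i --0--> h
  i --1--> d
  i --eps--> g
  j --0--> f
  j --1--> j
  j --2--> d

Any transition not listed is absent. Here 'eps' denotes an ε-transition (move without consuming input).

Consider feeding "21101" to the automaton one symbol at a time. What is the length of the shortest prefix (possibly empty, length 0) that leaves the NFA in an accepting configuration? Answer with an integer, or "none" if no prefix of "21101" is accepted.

3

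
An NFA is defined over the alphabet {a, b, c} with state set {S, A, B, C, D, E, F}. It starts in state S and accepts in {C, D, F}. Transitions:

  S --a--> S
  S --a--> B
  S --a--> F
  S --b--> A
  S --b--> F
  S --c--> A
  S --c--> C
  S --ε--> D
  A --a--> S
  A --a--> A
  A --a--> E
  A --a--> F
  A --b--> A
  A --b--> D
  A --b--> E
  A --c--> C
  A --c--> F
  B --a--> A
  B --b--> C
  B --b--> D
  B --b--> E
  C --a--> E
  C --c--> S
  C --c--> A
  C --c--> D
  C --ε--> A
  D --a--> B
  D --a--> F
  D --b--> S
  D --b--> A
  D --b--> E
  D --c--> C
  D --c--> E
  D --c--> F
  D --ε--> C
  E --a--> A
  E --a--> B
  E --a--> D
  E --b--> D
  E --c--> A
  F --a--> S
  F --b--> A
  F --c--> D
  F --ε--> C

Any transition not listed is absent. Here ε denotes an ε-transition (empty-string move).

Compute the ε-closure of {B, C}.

{A, B, C}

Begin with {B, C}.
ε-move C → A; add A.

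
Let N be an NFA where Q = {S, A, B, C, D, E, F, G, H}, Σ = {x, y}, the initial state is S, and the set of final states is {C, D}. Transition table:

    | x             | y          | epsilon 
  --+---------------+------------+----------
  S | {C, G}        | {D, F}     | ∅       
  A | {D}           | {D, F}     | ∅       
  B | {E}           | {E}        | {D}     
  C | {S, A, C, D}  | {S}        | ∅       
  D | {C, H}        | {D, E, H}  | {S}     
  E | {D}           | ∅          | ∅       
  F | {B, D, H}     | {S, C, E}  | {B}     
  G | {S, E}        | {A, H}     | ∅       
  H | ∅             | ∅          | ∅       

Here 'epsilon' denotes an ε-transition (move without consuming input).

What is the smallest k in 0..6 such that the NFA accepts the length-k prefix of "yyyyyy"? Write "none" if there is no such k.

1

Start in {S}.
Read 'y': S→{D, F}; union {D, F}; ε-closure = {S, B, D, F}.
None of the earlier sets intersect F, but {S, B, D, F} does.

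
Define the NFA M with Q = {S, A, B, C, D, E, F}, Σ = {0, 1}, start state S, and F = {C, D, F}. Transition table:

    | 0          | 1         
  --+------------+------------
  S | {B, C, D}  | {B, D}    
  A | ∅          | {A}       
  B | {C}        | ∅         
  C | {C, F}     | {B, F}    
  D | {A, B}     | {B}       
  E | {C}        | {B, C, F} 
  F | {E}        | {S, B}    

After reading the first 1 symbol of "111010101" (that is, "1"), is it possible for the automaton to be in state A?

No

Start in {S}.
Read '1': {S} → {B, D}.
State A is not in {B, D}.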